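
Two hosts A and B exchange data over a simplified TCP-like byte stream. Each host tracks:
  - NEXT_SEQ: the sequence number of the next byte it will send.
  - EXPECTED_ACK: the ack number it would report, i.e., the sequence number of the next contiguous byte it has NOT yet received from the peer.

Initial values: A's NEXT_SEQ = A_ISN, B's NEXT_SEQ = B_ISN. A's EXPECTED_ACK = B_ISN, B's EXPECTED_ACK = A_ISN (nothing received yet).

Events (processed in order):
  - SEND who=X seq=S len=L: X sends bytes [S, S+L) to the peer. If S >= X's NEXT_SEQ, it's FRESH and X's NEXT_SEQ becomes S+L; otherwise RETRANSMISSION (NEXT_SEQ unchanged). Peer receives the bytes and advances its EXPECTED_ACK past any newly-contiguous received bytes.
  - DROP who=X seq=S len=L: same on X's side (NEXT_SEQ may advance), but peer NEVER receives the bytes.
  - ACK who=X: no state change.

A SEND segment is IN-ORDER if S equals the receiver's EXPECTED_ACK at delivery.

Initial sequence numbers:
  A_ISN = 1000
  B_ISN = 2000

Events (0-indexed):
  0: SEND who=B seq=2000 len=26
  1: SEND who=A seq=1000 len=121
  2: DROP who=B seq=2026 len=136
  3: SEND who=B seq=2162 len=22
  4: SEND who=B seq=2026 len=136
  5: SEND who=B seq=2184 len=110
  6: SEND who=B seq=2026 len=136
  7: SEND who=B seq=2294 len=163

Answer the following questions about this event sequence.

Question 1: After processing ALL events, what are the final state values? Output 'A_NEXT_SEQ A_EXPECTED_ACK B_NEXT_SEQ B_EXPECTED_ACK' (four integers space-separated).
After event 0: A_seq=1000 A_ack=2026 B_seq=2026 B_ack=1000
After event 1: A_seq=1121 A_ack=2026 B_seq=2026 B_ack=1121
After event 2: A_seq=1121 A_ack=2026 B_seq=2162 B_ack=1121
After event 3: A_seq=1121 A_ack=2026 B_seq=2184 B_ack=1121
After event 4: A_seq=1121 A_ack=2184 B_seq=2184 B_ack=1121
After event 5: A_seq=1121 A_ack=2294 B_seq=2294 B_ack=1121
After event 6: A_seq=1121 A_ack=2294 B_seq=2294 B_ack=1121
After event 7: A_seq=1121 A_ack=2457 B_seq=2457 B_ack=1121

Answer: 1121 2457 2457 1121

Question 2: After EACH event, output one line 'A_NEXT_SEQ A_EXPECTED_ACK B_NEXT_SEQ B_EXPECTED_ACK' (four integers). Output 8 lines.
1000 2026 2026 1000
1121 2026 2026 1121
1121 2026 2162 1121
1121 2026 2184 1121
1121 2184 2184 1121
1121 2294 2294 1121
1121 2294 2294 1121
1121 2457 2457 1121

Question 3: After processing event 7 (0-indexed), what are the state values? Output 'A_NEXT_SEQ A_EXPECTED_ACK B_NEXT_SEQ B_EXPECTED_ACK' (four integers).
After event 0: A_seq=1000 A_ack=2026 B_seq=2026 B_ack=1000
After event 1: A_seq=1121 A_ack=2026 B_seq=2026 B_ack=1121
After event 2: A_seq=1121 A_ack=2026 B_seq=2162 B_ack=1121
After event 3: A_seq=1121 A_ack=2026 B_seq=2184 B_ack=1121
After event 4: A_seq=1121 A_ack=2184 B_seq=2184 B_ack=1121
After event 5: A_seq=1121 A_ack=2294 B_seq=2294 B_ack=1121
After event 6: A_seq=1121 A_ack=2294 B_seq=2294 B_ack=1121
After event 7: A_seq=1121 A_ack=2457 B_seq=2457 B_ack=1121

1121 2457 2457 1121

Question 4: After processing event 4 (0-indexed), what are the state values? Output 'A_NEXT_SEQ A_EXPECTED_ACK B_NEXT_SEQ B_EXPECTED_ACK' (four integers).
After event 0: A_seq=1000 A_ack=2026 B_seq=2026 B_ack=1000
After event 1: A_seq=1121 A_ack=2026 B_seq=2026 B_ack=1121
After event 2: A_seq=1121 A_ack=2026 B_seq=2162 B_ack=1121
After event 3: A_seq=1121 A_ack=2026 B_seq=2184 B_ack=1121
After event 4: A_seq=1121 A_ack=2184 B_seq=2184 B_ack=1121

1121 2184 2184 1121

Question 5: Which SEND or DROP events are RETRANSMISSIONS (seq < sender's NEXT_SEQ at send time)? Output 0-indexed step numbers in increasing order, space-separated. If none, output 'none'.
Step 0: SEND seq=2000 -> fresh
Step 1: SEND seq=1000 -> fresh
Step 2: DROP seq=2026 -> fresh
Step 3: SEND seq=2162 -> fresh
Step 4: SEND seq=2026 -> retransmit
Step 5: SEND seq=2184 -> fresh
Step 6: SEND seq=2026 -> retransmit
Step 7: SEND seq=2294 -> fresh

Answer: 4 6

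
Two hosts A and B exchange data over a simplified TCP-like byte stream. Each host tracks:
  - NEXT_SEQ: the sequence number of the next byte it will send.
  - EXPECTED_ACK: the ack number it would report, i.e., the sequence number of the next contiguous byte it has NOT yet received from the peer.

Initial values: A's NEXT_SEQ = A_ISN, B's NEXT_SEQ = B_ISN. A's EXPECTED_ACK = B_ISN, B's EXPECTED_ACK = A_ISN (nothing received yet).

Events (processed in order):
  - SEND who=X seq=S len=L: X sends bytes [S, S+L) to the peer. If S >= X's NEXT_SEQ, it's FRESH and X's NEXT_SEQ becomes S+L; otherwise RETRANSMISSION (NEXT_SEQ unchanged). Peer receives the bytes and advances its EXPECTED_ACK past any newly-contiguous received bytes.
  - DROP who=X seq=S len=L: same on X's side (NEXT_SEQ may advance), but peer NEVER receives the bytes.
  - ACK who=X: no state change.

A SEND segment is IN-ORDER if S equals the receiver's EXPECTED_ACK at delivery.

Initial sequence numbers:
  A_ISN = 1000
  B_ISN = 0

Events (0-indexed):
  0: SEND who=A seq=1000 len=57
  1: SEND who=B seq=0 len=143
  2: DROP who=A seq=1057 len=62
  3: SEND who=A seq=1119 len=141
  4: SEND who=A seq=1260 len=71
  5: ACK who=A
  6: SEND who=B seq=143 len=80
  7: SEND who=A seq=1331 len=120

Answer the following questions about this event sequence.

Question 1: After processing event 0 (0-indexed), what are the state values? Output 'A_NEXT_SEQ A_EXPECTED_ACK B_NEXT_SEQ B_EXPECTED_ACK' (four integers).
After event 0: A_seq=1057 A_ack=0 B_seq=0 B_ack=1057

1057 0 0 1057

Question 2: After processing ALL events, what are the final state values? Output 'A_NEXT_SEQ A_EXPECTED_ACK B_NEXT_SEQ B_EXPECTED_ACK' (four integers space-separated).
After event 0: A_seq=1057 A_ack=0 B_seq=0 B_ack=1057
After event 1: A_seq=1057 A_ack=143 B_seq=143 B_ack=1057
After event 2: A_seq=1119 A_ack=143 B_seq=143 B_ack=1057
After event 3: A_seq=1260 A_ack=143 B_seq=143 B_ack=1057
After event 4: A_seq=1331 A_ack=143 B_seq=143 B_ack=1057
After event 5: A_seq=1331 A_ack=143 B_seq=143 B_ack=1057
After event 6: A_seq=1331 A_ack=223 B_seq=223 B_ack=1057
After event 7: A_seq=1451 A_ack=223 B_seq=223 B_ack=1057

Answer: 1451 223 223 1057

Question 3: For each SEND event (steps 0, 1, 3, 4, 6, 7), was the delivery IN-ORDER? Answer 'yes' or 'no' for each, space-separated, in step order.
Answer: yes yes no no yes no

Derivation:
Step 0: SEND seq=1000 -> in-order
Step 1: SEND seq=0 -> in-order
Step 3: SEND seq=1119 -> out-of-order
Step 4: SEND seq=1260 -> out-of-order
Step 6: SEND seq=143 -> in-order
Step 7: SEND seq=1331 -> out-of-order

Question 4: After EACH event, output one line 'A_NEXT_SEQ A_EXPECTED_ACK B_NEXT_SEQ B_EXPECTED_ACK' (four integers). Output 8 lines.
1057 0 0 1057
1057 143 143 1057
1119 143 143 1057
1260 143 143 1057
1331 143 143 1057
1331 143 143 1057
1331 223 223 1057
1451 223 223 1057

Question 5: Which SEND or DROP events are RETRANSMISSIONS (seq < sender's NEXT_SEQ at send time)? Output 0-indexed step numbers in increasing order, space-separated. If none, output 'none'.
Step 0: SEND seq=1000 -> fresh
Step 1: SEND seq=0 -> fresh
Step 2: DROP seq=1057 -> fresh
Step 3: SEND seq=1119 -> fresh
Step 4: SEND seq=1260 -> fresh
Step 6: SEND seq=143 -> fresh
Step 7: SEND seq=1331 -> fresh

Answer: none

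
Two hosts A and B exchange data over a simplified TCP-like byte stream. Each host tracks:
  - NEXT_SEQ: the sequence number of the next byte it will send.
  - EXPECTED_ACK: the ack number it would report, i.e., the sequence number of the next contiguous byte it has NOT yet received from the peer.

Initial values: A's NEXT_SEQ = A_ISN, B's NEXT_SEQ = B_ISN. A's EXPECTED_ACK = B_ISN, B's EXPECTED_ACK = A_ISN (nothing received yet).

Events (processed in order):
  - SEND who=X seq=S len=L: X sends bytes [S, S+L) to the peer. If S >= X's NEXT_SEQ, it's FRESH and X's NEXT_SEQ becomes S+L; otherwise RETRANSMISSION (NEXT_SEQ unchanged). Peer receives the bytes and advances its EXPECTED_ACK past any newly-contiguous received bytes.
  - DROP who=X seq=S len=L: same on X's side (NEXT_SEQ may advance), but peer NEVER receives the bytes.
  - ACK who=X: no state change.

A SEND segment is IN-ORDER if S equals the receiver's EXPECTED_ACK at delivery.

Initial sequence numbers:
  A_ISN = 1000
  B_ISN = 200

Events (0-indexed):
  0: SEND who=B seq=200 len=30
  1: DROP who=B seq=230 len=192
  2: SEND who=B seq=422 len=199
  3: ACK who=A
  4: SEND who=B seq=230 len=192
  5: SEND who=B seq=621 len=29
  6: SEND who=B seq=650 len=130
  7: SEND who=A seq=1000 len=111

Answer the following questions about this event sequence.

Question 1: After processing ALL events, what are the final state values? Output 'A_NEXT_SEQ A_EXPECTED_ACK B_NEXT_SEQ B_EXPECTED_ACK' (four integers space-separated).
Answer: 1111 780 780 1111

Derivation:
After event 0: A_seq=1000 A_ack=230 B_seq=230 B_ack=1000
After event 1: A_seq=1000 A_ack=230 B_seq=422 B_ack=1000
After event 2: A_seq=1000 A_ack=230 B_seq=621 B_ack=1000
After event 3: A_seq=1000 A_ack=230 B_seq=621 B_ack=1000
After event 4: A_seq=1000 A_ack=621 B_seq=621 B_ack=1000
After event 5: A_seq=1000 A_ack=650 B_seq=650 B_ack=1000
After event 6: A_seq=1000 A_ack=780 B_seq=780 B_ack=1000
After event 7: A_seq=1111 A_ack=780 B_seq=780 B_ack=1111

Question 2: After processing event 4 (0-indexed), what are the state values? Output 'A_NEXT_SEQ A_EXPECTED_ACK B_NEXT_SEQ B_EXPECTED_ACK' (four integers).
After event 0: A_seq=1000 A_ack=230 B_seq=230 B_ack=1000
After event 1: A_seq=1000 A_ack=230 B_seq=422 B_ack=1000
After event 2: A_seq=1000 A_ack=230 B_seq=621 B_ack=1000
After event 3: A_seq=1000 A_ack=230 B_seq=621 B_ack=1000
After event 4: A_seq=1000 A_ack=621 B_seq=621 B_ack=1000

1000 621 621 1000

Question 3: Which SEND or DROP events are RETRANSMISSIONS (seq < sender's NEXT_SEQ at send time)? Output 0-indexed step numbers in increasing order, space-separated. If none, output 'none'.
Answer: 4

Derivation:
Step 0: SEND seq=200 -> fresh
Step 1: DROP seq=230 -> fresh
Step 2: SEND seq=422 -> fresh
Step 4: SEND seq=230 -> retransmit
Step 5: SEND seq=621 -> fresh
Step 6: SEND seq=650 -> fresh
Step 7: SEND seq=1000 -> fresh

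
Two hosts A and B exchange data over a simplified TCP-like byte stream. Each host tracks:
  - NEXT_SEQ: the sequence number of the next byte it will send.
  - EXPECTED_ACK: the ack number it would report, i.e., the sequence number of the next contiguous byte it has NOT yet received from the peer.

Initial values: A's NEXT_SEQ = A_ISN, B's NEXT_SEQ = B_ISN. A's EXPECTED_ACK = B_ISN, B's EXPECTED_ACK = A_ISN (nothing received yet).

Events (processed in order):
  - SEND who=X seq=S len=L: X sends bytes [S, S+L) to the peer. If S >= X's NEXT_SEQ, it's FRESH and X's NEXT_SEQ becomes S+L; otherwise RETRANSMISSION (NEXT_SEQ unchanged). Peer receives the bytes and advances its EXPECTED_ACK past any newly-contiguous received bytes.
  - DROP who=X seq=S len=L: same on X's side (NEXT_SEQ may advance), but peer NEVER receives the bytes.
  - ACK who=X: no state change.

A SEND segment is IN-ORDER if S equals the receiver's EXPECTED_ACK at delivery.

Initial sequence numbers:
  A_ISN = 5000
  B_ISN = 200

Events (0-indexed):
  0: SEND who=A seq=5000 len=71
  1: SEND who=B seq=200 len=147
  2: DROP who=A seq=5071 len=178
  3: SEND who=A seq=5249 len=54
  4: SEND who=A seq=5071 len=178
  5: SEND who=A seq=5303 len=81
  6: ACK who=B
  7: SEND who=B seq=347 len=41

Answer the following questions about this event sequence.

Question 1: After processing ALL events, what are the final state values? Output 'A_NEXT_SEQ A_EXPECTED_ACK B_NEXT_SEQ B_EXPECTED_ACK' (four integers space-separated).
After event 0: A_seq=5071 A_ack=200 B_seq=200 B_ack=5071
After event 1: A_seq=5071 A_ack=347 B_seq=347 B_ack=5071
After event 2: A_seq=5249 A_ack=347 B_seq=347 B_ack=5071
After event 3: A_seq=5303 A_ack=347 B_seq=347 B_ack=5071
After event 4: A_seq=5303 A_ack=347 B_seq=347 B_ack=5303
After event 5: A_seq=5384 A_ack=347 B_seq=347 B_ack=5384
After event 6: A_seq=5384 A_ack=347 B_seq=347 B_ack=5384
After event 7: A_seq=5384 A_ack=388 B_seq=388 B_ack=5384

Answer: 5384 388 388 5384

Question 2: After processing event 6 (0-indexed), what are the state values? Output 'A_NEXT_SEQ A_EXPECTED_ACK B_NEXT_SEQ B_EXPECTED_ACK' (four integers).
After event 0: A_seq=5071 A_ack=200 B_seq=200 B_ack=5071
After event 1: A_seq=5071 A_ack=347 B_seq=347 B_ack=5071
After event 2: A_seq=5249 A_ack=347 B_seq=347 B_ack=5071
After event 3: A_seq=5303 A_ack=347 B_seq=347 B_ack=5071
After event 4: A_seq=5303 A_ack=347 B_seq=347 B_ack=5303
After event 5: A_seq=5384 A_ack=347 B_seq=347 B_ack=5384
After event 6: A_seq=5384 A_ack=347 B_seq=347 B_ack=5384

5384 347 347 5384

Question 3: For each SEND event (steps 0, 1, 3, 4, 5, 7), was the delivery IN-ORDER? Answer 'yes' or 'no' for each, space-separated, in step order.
Answer: yes yes no yes yes yes

Derivation:
Step 0: SEND seq=5000 -> in-order
Step 1: SEND seq=200 -> in-order
Step 3: SEND seq=5249 -> out-of-order
Step 4: SEND seq=5071 -> in-order
Step 5: SEND seq=5303 -> in-order
Step 7: SEND seq=347 -> in-order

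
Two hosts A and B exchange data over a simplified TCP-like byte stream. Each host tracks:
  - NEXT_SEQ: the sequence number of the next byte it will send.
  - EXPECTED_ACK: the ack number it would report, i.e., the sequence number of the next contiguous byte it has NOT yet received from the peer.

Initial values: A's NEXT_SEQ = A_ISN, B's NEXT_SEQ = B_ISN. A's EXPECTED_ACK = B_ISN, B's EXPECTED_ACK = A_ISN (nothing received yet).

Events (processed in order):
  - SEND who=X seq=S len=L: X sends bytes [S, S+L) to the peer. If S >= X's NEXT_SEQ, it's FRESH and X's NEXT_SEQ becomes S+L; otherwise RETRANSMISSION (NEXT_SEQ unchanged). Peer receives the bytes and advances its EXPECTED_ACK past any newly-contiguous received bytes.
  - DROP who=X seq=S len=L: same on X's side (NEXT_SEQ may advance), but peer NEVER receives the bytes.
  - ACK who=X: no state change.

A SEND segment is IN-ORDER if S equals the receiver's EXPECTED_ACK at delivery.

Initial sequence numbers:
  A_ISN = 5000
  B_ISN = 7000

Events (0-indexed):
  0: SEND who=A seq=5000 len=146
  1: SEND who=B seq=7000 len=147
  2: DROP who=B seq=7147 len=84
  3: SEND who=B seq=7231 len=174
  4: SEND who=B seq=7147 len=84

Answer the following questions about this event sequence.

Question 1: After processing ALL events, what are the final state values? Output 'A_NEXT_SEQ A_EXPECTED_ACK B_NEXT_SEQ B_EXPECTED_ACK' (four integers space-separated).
After event 0: A_seq=5146 A_ack=7000 B_seq=7000 B_ack=5146
After event 1: A_seq=5146 A_ack=7147 B_seq=7147 B_ack=5146
After event 2: A_seq=5146 A_ack=7147 B_seq=7231 B_ack=5146
After event 3: A_seq=5146 A_ack=7147 B_seq=7405 B_ack=5146
After event 4: A_seq=5146 A_ack=7405 B_seq=7405 B_ack=5146

Answer: 5146 7405 7405 5146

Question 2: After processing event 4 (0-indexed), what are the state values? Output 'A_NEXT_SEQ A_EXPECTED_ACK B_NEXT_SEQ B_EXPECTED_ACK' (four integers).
After event 0: A_seq=5146 A_ack=7000 B_seq=7000 B_ack=5146
After event 1: A_seq=5146 A_ack=7147 B_seq=7147 B_ack=5146
After event 2: A_seq=5146 A_ack=7147 B_seq=7231 B_ack=5146
After event 3: A_seq=5146 A_ack=7147 B_seq=7405 B_ack=5146
After event 4: A_seq=5146 A_ack=7405 B_seq=7405 B_ack=5146

5146 7405 7405 5146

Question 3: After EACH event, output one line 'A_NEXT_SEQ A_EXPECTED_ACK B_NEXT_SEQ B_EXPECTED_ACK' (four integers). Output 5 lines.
5146 7000 7000 5146
5146 7147 7147 5146
5146 7147 7231 5146
5146 7147 7405 5146
5146 7405 7405 5146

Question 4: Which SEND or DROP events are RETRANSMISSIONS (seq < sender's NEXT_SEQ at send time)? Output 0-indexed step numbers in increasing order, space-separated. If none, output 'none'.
Answer: 4

Derivation:
Step 0: SEND seq=5000 -> fresh
Step 1: SEND seq=7000 -> fresh
Step 2: DROP seq=7147 -> fresh
Step 3: SEND seq=7231 -> fresh
Step 4: SEND seq=7147 -> retransmit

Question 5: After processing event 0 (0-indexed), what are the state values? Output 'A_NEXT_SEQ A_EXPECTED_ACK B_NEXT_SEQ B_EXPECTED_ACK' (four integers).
After event 0: A_seq=5146 A_ack=7000 B_seq=7000 B_ack=5146

5146 7000 7000 5146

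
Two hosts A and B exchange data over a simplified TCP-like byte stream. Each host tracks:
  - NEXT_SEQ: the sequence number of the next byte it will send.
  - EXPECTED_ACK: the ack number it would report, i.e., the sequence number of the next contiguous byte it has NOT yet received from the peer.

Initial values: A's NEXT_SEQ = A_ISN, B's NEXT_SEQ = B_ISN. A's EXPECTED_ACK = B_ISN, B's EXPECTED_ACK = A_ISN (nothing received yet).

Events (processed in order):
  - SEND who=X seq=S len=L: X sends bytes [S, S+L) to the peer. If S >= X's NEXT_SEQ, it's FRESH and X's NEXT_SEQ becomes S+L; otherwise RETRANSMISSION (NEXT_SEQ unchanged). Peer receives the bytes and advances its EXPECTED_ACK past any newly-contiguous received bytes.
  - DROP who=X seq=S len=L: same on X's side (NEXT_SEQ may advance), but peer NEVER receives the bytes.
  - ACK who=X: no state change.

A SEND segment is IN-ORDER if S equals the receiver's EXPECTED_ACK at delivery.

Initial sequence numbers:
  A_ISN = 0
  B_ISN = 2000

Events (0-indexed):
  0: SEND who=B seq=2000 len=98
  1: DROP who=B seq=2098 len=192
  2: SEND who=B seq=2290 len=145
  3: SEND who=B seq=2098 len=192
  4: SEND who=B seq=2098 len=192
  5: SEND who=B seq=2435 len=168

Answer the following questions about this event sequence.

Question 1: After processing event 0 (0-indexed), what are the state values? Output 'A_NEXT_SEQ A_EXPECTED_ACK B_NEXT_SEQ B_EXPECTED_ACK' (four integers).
After event 0: A_seq=0 A_ack=2098 B_seq=2098 B_ack=0

0 2098 2098 0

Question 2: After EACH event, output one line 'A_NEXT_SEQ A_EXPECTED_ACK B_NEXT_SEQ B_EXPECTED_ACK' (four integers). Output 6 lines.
0 2098 2098 0
0 2098 2290 0
0 2098 2435 0
0 2435 2435 0
0 2435 2435 0
0 2603 2603 0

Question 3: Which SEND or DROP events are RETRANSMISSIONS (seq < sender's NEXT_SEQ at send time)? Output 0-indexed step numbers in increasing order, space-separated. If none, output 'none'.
Step 0: SEND seq=2000 -> fresh
Step 1: DROP seq=2098 -> fresh
Step 2: SEND seq=2290 -> fresh
Step 3: SEND seq=2098 -> retransmit
Step 4: SEND seq=2098 -> retransmit
Step 5: SEND seq=2435 -> fresh

Answer: 3 4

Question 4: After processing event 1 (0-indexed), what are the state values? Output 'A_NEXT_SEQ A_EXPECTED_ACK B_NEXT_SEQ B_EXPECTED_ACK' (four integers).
After event 0: A_seq=0 A_ack=2098 B_seq=2098 B_ack=0
After event 1: A_seq=0 A_ack=2098 B_seq=2290 B_ack=0

0 2098 2290 0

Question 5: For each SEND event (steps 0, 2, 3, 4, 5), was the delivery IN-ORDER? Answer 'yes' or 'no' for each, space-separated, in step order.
Answer: yes no yes no yes

Derivation:
Step 0: SEND seq=2000 -> in-order
Step 2: SEND seq=2290 -> out-of-order
Step 3: SEND seq=2098 -> in-order
Step 4: SEND seq=2098 -> out-of-order
Step 5: SEND seq=2435 -> in-order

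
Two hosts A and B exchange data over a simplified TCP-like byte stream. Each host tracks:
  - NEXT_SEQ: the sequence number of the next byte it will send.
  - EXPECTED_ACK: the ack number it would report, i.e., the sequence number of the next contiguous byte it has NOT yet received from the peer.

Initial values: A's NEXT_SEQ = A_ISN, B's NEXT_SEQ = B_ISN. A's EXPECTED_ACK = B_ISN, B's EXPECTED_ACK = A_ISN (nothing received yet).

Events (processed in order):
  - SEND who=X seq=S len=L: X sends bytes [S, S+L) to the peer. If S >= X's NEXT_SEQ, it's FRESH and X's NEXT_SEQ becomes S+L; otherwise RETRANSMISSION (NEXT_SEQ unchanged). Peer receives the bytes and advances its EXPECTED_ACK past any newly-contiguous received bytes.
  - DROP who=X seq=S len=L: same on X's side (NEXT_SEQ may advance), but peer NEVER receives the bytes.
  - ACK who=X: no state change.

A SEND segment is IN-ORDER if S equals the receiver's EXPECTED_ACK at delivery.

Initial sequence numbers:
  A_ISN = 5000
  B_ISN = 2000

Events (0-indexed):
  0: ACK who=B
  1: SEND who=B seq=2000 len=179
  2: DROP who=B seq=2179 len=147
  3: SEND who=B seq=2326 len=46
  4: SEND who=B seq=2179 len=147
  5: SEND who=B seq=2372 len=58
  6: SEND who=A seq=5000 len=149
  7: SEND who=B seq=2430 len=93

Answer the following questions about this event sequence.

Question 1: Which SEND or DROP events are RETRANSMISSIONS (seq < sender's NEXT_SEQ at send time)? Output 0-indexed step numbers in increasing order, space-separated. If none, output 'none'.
Answer: 4

Derivation:
Step 1: SEND seq=2000 -> fresh
Step 2: DROP seq=2179 -> fresh
Step 3: SEND seq=2326 -> fresh
Step 4: SEND seq=2179 -> retransmit
Step 5: SEND seq=2372 -> fresh
Step 6: SEND seq=5000 -> fresh
Step 7: SEND seq=2430 -> fresh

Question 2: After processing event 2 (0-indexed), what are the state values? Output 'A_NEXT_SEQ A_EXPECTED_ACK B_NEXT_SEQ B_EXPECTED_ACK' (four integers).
After event 0: A_seq=5000 A_ack=2000 B_seq=2000 B_ack=5000
After event 1: A_seq=5000 A_ack=2179 B_seq=2179 B_ack=5000
After event 2: A_seq=5000 A_ack=2179 B_seq=2326 B_ack=5000

5000 2179 2326 5000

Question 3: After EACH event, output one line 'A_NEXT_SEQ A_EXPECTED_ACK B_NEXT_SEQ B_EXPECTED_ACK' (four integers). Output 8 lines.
5000 2000 2000 5000
5000 2179 2179 5000
5000 2179 2326 5000
5000 2179 2372 5000
5000 2372 2372 5000
5000 2430 2430 5000
5149 2430 2430 5149
5149 2523 2523 5149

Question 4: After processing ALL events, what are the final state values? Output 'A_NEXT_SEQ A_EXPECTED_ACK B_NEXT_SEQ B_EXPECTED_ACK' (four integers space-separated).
After event 0: A_seq=5000 A_ack=2000 B_seq=2000 B_ack=5000
After event 1: A_seq=5000 A_ack=2179 B_seq=2179 B_ack=5000
After event 2: A_seq=5000 A_ack=2179 B_seq=2326 B_ack=5000
After event 3: A_seq=5000 A_ack=2179 B_seq=2372 B_ack=5000
After event 4: A_seq=5000 A_ack=2372 B_seq=2372 B_ack=5000
After event 5: A_seq=5000 A_ack=2430 B_seq=2430 B_ack=5000
After event 6: A_seq=5149 A_ack=2430 B_seq=2430 B_ack=5149
After event 7: A_seq=5149 A_ack=2523 B_seq=2523 B_ack=5149

Answer: 5149 2523 2523 5149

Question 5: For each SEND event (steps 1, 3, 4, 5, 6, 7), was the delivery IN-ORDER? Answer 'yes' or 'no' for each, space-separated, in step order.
Answer: yes no yes yes yes yes

Derivation:
Step 1: SEND seq=2000 -> in-order
Step 3: SEND seq=2326 -> out-of-order
Step 4: SEND seq=2179 -> in-order
Step 5: SEND seq=2372 -> in-order
Step 6: SEND seq=5000 -> in-order
Step 7: SEND seq=2430 -> in-order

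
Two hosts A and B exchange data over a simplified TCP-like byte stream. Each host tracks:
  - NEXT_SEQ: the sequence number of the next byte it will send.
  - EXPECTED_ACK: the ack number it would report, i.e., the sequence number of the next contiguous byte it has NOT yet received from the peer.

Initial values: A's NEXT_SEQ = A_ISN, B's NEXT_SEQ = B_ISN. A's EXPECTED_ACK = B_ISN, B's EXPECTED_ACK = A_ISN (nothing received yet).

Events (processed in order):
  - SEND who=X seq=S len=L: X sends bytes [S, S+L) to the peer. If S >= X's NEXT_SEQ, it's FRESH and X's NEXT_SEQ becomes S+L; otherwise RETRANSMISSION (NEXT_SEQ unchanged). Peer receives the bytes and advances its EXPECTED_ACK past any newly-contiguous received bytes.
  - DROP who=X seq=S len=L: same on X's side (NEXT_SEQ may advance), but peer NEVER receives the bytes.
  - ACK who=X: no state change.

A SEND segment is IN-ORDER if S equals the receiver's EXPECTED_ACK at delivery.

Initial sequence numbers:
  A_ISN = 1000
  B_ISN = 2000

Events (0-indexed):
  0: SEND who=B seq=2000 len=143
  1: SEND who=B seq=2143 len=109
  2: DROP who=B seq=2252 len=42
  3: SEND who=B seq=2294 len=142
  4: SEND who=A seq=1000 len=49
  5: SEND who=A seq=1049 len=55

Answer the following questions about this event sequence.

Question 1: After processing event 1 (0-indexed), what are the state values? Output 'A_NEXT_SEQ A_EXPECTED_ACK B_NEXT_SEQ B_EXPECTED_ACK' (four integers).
After event 0: A_seq=1000 A_ack=2143 B_seq=2143 B_ack=1000
After event 1: A_seq=1000 A_ack=2252 B_seq=2252 B_ack=1000

1000 2252 2252 1000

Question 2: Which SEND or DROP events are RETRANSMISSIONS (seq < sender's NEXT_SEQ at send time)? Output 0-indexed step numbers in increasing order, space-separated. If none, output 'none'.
Step 0: SEND seq=2000 -> fresh
Step 1: SEND seq=2143 -> fresh
Step 2: DROP seq=2252 -> fresh
Step 3: SEND seq=2294 -> fresh
Step 4: SEND seq=1000 -> fresh
Step 5: SEND seq=1049 -> fresh

Answer: none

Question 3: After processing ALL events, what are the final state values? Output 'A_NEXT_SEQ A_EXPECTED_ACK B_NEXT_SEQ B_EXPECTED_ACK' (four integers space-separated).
Answer: 1104 2252 2436 1104

Derivation:
After event 0: A_seq=1000 A_ack=2143 B_seq=2143 B_ack=1000
After event 1: A_seq=1000 A_ack=2252 B_seq=2252 B_ack=1000
After event 2: A_seq=1000 A_ack=2252 B_seq=2294 B_ack=1000
After event 3: A_seq=1000 A_ack=2252 B_seq=2436 B_ack=1000
After event 4: A_seq=1049 A_ack=2252 B_seq=2436 B_ack=1049
After event 5: A_seq=1104 A_ack=2252 B_seq=2436 B_ack=1104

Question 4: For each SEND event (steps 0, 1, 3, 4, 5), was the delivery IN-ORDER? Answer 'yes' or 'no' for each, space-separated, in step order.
Step 0: SEND seq=2000 -> in-order
Step 1: SEND seq=2143 -> in-order
Step 3: SEND seq=2294 -> out-of-order
Step 4: SEND seq=1000 -> in-order
Step 5: SEND seq=1049 -> in-order

Answer: yes yes no yes yes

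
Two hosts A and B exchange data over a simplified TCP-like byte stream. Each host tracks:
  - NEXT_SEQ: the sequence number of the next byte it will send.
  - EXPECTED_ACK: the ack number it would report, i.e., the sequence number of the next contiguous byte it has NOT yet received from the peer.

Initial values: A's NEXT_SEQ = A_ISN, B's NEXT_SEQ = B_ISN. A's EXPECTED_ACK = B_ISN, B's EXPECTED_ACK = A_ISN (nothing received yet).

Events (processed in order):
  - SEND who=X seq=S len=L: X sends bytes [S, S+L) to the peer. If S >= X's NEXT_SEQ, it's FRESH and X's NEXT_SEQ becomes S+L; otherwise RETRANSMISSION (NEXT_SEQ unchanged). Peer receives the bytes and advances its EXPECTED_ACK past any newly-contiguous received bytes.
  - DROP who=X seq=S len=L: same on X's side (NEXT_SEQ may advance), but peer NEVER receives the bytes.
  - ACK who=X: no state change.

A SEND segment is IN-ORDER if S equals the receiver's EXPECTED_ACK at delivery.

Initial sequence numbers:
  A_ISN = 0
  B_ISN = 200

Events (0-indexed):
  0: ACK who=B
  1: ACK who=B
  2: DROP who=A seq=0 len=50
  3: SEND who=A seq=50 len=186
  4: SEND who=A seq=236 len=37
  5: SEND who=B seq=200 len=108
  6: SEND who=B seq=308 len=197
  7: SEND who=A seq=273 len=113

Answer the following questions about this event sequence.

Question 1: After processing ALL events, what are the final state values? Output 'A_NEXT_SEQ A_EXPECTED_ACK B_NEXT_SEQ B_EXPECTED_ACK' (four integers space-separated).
Answer: 386 505 505 0

Derivation:
After event 0: A_seq=0 A_ack=200 B_seq=200 B_ack=0
After event 1: A_seq=0 A_ack=200 B_seq=200 B_ack=0
After event 2: A_seq=50 A_ack=200 B_seq=200 B_ack=0
After event 3: A_seq=236 A_ack=200 B_seq=200 B_ack=0
After event 4: A_seq=273 A_ack=200 B_seq=200 B_ack=0
After event 5: A_seq=273 A_ack=308 B_seq=308 B_ack=0
After event 6: A_seq=273 A_ack=505 B_seq=505 B_ack=0
After event 7: A_seq=386 A_ack=505 B_seq=505 B_ack=0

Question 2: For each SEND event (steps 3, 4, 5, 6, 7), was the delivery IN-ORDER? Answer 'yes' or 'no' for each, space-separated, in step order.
Step 3: SEND seq=50 -> out-of-order
Step 4: SEND seq=236 -> out-of-order
Step 5: SEND seq=200 -> in-order
Step 6: SEND seq=308 -> in-order
Step 7: SEND seq=273 -> out-of-order

Answer: no no yes yes no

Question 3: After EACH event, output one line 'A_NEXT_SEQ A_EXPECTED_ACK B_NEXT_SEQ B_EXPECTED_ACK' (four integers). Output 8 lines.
0 200 200 0
0 200 200 0
50 200 200 0
236 200 200 0
273 200 200 0
273 308 308 0
273 505 505 0
386 505 505 0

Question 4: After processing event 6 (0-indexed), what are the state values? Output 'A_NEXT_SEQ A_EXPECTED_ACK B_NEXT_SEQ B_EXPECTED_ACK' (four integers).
After event 0: A_seq=0 A_ack=200 B_seq=200 B_ack=0
After event 1: A_seq=0 A_ack=200 B_seq=200 B_ack=0
After event 2: A_seq=50 A_ack=200 B_seq=200 B_ack=0
After event 3: A_seq=236 A_ack=200 B_seq=200 B_ack=0
After event 4: A_seq=273 A_ack=200 B_seq=200 B_ack=0
After event 5: A_seq=273 A_ack=308 B_seq=308 B_ack=0
After event 6: A_seq=273 A_ack=505 B_seq=505 B_ack=0

273 505 505 0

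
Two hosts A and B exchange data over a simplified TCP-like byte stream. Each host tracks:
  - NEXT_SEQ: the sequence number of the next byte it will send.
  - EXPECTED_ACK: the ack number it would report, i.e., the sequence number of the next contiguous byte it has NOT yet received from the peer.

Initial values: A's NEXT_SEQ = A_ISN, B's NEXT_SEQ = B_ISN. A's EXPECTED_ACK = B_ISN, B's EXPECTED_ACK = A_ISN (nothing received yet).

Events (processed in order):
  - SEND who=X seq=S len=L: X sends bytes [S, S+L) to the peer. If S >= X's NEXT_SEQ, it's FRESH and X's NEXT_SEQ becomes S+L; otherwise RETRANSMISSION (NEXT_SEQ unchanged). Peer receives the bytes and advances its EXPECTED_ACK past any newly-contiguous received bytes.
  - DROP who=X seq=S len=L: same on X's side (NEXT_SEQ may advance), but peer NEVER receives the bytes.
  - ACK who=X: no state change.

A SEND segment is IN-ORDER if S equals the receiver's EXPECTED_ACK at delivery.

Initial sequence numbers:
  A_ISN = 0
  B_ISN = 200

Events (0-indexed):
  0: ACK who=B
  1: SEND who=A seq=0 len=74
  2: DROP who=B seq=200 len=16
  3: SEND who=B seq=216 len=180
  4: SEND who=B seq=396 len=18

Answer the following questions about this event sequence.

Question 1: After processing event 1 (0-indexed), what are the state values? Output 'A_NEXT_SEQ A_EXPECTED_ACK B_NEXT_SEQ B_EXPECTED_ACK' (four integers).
After event 0: A_seq=0 A_ack=200 B_seq=200 B_ack=0
After event 1: A_seq=74 A_ack=200 B_seq=200 B_ack=74

74 200 200 74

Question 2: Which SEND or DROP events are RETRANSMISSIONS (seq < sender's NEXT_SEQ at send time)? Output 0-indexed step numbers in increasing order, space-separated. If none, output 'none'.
Answer: none

Derivation:
Step 1: SEND seq=0 -> fresh
Step 2: DROP seq=200 -> fresh
Step 3: SEND seq=216 -> fresh
Step 4: SEND seq=396 -> fresh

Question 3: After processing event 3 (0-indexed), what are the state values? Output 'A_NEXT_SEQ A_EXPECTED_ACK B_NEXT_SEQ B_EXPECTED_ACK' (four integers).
After event 0: A_seq=0 A_ack=200 B_seq=200 B_ack=0
After event 1: A_seq=74 A_ack=200 B_seq=200 B_ack=74
After event 2: A_seq=74 A_ack=200 B_seq=216 B_ack=74
After event 3: A_seq=74 A_ack=200 B_seq=396 B_ack=74

74 200 396 74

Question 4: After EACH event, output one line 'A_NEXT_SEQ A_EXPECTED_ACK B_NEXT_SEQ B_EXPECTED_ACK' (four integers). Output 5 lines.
0 200 200 0
74 200 200 74
74 200 216 74
74 200 396 74
74 200 414 74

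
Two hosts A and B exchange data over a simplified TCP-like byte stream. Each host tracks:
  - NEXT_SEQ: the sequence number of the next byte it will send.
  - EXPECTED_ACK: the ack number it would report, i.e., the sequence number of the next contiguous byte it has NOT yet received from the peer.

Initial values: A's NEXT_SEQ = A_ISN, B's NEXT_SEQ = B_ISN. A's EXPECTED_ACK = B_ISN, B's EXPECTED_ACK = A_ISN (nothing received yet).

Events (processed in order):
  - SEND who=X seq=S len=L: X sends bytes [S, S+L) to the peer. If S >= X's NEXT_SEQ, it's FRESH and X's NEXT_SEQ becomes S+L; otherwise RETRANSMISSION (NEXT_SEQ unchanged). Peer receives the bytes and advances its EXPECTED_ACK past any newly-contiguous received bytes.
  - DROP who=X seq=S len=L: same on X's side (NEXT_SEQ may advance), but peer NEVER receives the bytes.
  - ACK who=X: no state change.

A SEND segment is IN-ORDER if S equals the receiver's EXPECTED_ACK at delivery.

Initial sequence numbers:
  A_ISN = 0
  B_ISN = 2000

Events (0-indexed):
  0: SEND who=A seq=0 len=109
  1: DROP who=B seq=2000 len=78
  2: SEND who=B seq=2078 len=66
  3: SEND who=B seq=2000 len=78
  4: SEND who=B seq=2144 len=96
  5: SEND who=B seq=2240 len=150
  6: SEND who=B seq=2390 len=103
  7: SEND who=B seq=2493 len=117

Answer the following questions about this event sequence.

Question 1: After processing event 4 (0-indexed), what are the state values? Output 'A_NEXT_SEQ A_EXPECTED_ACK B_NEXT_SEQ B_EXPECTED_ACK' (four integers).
After event 0: A_seq=109 A_ack=2000 B_seq=2000 B_ack=109
After event 1: A_seq=109 A_ack=2000 B_seq=2078 B_ack=109
After event 2: A_seq=109 A_ack=2000 B_seq=2144 B_ack=109
After event 3: A_seq=109 A_ack=2144 B_seq=2144 B_ack=109
After event 4: A_seq=109 A_ack=2240 B_seq=2240 B_ack=109

109 2240 2240 109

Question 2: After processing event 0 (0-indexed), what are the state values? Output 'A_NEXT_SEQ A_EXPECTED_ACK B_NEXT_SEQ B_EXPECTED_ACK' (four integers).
After event 0: A_seq=109 A_ack=2000 B_seq=2000 B_ack=109

109 2000 2000 109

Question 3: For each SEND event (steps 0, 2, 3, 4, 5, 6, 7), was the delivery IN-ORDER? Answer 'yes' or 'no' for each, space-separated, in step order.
Step 0: SEND seq=0 -> in-order
Step 2: SEND seq=2078 -> out-of-order
Step 3: SEND seq=2000 -> in-order
Step 4: SEND seq=2144 -> in-order
Step 5: SEND seq=2240 -> in-order
Step 6: SEND seq=2390 -> in-order
Step 7: SEND seq=2493 -> in-order

Answer: yes no yes yes yes yes yes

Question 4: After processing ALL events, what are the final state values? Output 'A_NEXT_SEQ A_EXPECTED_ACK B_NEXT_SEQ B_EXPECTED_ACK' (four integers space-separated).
Answer: 109 2610 2610 109

Derivation:
After event 0: A_seq=109 A_ack=2000 B_seq=2000 B_ack=109
After event 1: A_seq=109 A_ack=2000 B_seq=2078 B_ack=109
After event 2: A_seq=109 A_ack=2000 B_seq=2144 B_ack=109
After event 3: A_seq=109 A_ack=2144 B_seq=2144 B_ack=109
After event 4: A_seq=109 A_ack=2240 B_seq=2240 B_ack=109
After event 5: A_seq=109 A_ack=2390 B_seq=2390 B_ack=109
After event 6: A_seq=109 A_ack=2493 B_seq=2493 B_ack=109
After event 7: A_seq=109 A_ack=2610 B_seq=2610 B_ack=109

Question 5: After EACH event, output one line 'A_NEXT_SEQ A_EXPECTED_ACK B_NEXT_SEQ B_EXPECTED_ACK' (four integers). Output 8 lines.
109 2000 2000 109
109 2000 2078 109
109 2000 2144 109
109 2144 2144 109
109 2240 2240 109
109 2390 2390 109
109 2493 2493 109
109 2610 2610 109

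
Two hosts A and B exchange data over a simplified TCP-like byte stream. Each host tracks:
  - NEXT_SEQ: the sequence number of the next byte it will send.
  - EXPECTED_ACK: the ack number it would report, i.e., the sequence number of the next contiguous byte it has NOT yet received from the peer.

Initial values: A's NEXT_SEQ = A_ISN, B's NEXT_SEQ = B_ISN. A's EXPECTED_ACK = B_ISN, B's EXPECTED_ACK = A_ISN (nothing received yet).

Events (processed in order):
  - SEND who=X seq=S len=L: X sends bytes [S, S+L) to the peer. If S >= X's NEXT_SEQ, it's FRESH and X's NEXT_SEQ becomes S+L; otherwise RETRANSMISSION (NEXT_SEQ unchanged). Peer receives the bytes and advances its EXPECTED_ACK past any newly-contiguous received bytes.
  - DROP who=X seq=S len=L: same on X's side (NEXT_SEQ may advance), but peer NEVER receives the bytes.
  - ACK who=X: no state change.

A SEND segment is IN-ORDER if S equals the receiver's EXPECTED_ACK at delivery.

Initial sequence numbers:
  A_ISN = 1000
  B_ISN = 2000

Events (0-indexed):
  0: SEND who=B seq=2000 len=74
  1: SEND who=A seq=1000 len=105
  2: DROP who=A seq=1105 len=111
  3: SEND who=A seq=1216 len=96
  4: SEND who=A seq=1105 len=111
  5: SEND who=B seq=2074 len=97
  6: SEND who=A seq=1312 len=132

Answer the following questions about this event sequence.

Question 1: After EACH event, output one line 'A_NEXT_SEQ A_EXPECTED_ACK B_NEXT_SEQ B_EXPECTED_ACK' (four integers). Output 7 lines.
1000 2074 2074 1000
1105 2074 2074 1105
1216 2074 2074 1105
1312 2074 2074 1105
1312 2074 2074 1312
1312 2171 2171 1312
1444 2171 2171 1444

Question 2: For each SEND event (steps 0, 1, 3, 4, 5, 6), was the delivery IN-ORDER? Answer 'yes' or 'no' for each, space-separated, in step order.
Answer: yes yes no yes yes yes

Derivation:
Step 0: SEND seq=2000 -> in-order
Step 1: SEND seq=1000 -> in-order
Step 3: SEND seq=1216 -> out-of-order
Step 4: SEND seq=1105 -> in-order
Step 5: SEND seq=2074 -> in-order
Step 6: SEND seq=1312 -> in-order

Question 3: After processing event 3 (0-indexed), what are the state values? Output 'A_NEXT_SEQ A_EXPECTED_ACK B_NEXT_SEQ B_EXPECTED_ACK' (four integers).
After event 0: A_seq=1000 A_ack=2074 B_seq=2074 B_ack=1000
After event 1: A_seq=1105 A_ack=2074 B_seq=2074 B_ack=1105
After event 2: A_seq=1216 A_ack=2074 B_seq=2074 B_ack=1105
After event 3: A_seq=1312 A_ack=2074 B_seq=2074 B_ack=1105

1312 2074 2074 1105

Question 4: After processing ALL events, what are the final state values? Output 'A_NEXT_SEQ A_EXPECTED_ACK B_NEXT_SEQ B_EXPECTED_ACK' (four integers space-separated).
After event 0: A_seq=1000 A_ack=2074 B_seq=2074 B_ack=1000
After event 1: A_seq=1105 A_ack=2074 B_seq=2074 B_ack=1105
After event 2: A_seq=1216 A_ack=2074 B_seq=2074 B_ack=1105
After event 3: A_seq=1312 A_ack=2074 B_seq=2074 B_ack=1105
After event 4: A_seq=1312 A_ack=2074 B_seq=2074 B_ack=1312
After event 5: A_seq=1312 A_ack=2171 B_seq=2171 B_ack=1312
After event 6: A_seq=1444 A_ack=2171 B_seq=2171 B_ack=1444

Answer: 1444 2171 2171 1444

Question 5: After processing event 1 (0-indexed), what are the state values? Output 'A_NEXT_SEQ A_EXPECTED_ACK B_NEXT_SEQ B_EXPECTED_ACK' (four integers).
After event 0: A_seq=1000 A_ack=2074 B_seq=2074 B_ack=1000
After event 1: A_seq=1105 A_ack=2074 B_seq=2074 B_ack=1105

1105 2074 2074 1105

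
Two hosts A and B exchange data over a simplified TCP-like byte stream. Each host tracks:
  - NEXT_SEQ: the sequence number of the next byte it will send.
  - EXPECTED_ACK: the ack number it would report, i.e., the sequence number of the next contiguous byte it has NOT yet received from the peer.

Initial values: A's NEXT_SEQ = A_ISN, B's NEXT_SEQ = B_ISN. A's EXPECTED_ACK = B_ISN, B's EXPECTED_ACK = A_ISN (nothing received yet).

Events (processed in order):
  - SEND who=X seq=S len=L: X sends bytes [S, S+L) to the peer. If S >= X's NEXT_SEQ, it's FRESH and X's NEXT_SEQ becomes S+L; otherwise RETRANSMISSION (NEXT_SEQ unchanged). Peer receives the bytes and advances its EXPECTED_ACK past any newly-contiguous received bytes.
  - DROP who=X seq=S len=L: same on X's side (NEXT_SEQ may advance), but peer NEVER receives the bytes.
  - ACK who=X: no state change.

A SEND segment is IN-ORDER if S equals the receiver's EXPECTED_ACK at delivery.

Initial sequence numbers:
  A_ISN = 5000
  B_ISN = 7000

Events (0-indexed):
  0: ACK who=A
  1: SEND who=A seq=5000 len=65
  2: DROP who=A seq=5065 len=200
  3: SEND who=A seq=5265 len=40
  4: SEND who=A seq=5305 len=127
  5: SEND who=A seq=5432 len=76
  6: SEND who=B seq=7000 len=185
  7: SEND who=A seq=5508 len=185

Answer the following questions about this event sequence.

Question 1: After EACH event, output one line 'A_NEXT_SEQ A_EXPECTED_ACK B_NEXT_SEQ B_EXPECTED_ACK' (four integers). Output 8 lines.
5000 7000 7000 5000
5065 7000 7000 5065
5265 7000 7000 5065
5305 7000 7000 5065
5432 7000 7000 5065
5508 7000 7000 5065
5508 7185 7185 5065
5693 7185 7185 5065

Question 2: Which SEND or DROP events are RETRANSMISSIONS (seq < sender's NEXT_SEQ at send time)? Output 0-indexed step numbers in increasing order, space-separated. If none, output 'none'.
Step 1: SEND seq=5000 -> fresh
Step 2: DROP seq=5065 -> fresh
Step 3: SEND seq=5265 -> fresh
Step 4: SEND seq=5305 -> fresh
Step 5: SEND seq=5432 -> fresh
Step 6: SEND seq=7000 -> fresh
Step 7: SEND seq=5508 -> fresh

Answer: none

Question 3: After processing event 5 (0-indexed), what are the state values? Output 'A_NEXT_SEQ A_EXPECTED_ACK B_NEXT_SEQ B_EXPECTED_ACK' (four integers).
After event 0: A_seq=5000 A_ack=7000 B_seq=7000 B_ack=5000
After event 1: A_seq=5065 A_ack=7000 B_seq=7000 B_ack=5065
After event 2: A_seq=5265 A_ack=7000 B_seq=7000 B_ack=5065
After event 3: A_seq=5305 A_ack=7000 B_seq=7000 B_ack=5065
After event 4: A_seq=5432 A_ack=7000 B_seq=7000 B_ack=5065
After event 5: A_seq=5508 A_ack=7000 B_seq=7000 B_ack=5065

5508 7000 7000 5065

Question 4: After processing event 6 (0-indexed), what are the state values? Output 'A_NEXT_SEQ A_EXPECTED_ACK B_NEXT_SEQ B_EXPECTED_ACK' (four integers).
After event 0: A_seq=5000 A_ack=7000 B_seq=7000 B_ack=5000
After event 1: A_seq=5065 A_ack=7000 B_seq=7000 B_ack=5065
After event 2: A_seq=5265 A_ack=7000 B_seq=7000 B_ack=5065
After event 3: A_seq=5305 A_ack=7000 B_seq=7000 B_ack=5065
After event 4: A_seq=5432 A_ack=7000 B_seq=7000 B_ack=5065
After event 5: A_seq=5508 A_ack=7000 B_seq=7000 B_ack=5065
After event 6: A_seq=5508 A_ack=7185 B_seq=7185 B_ack=5065

5508 7185 7185 5065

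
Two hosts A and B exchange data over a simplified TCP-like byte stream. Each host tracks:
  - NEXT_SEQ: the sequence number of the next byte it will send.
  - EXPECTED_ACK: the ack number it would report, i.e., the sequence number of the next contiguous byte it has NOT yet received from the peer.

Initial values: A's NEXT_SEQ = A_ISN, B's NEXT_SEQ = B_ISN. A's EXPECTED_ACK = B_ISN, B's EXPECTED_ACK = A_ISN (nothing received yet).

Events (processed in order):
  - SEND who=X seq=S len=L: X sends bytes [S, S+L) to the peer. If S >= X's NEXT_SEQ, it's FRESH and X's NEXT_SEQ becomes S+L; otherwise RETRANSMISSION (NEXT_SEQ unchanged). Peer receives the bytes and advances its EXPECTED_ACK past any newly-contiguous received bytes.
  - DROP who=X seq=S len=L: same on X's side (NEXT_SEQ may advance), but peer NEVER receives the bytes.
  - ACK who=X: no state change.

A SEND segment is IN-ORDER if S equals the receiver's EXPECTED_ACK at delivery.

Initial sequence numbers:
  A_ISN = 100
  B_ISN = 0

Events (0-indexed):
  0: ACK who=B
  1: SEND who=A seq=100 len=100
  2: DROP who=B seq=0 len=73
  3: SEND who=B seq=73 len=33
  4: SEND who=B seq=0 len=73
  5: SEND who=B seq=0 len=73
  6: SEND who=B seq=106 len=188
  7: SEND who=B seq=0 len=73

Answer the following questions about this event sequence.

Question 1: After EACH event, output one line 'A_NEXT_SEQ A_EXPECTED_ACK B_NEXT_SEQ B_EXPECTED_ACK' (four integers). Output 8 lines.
100 0 0 100
200 0 0 200
200 0 73 200
200 0 106 200
200 106 106 200
200 106 106 200
200 294 294 200
200 294 294 200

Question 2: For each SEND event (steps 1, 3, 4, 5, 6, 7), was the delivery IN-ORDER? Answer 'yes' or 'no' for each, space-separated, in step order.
Step 1: SEND seq=100 -> in-order
Step 3: SEND seq=73 -> out-of-order
Step 4: SEND seq=0 -> in-order
Step 5: SEND seq=0 -> out-of-order
Step 6: SEND seq=106 -> in-order
Step 7: SEND seq=0 -> out-of-order

Answer: yes no yes no yes no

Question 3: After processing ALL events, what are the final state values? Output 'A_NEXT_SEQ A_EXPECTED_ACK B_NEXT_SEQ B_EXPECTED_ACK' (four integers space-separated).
After event 0: A_seq=100 A_ack=0 B_seq=0 B_ack=100
After event 1: A_seq=200 A_ack=0 B_seq=0 B_ack=200
After event 2: A_seq=200 A_ack=0 B_seq=73 B_ack=200
After event 3: A_seq=200 A_ack=0 B_seq=106 B_ack=200
After event 4: A_seq=200 A_ack=106 B_seq=106 B_ack=200
After event 5: A_seq=200 A_ack=106 B_seq=106 B_ack=200
After event 6: A_seq=200 A_ack=294 B_seq=294 B_ack=200
After event 7: A_seq=200 A_ack=294 B_seq=294 B_ack=200

Answer: 200 294 294 200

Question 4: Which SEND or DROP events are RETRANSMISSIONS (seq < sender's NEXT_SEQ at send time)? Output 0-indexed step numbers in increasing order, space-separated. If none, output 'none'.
Answer: 4 5 7

Derivation:
Step 1: SEND seq=100 -> fresh
Step 2: DROP seq=0 -> fresh
Step 3: SEND seq=73 -> fresh
Step 4: SEND seq=0 -> retransmit
Step 5: SEND seq=0 -> retransmit
Step 6: SEND seq=106 -> fresh
Step 7: SEND seq=0 -> retransmit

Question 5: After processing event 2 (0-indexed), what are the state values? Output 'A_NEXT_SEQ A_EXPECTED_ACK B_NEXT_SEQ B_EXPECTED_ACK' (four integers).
After event 0: A_seq=100 A_ack=0 B_seq=0 B_ack=100
After event 1: A_seq=200 A_ack=0 B_seq=0 B_ack=200
After event 2: A_seq=200 A_ack=0 B_seq=73 B_ack=200

200 0 73 200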